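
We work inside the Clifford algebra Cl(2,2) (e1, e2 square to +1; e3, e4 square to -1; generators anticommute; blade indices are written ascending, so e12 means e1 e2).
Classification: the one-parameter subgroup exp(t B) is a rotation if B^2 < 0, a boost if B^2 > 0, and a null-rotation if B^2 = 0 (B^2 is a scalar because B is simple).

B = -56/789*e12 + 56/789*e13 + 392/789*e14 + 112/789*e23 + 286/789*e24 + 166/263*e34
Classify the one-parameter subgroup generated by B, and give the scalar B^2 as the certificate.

B^2 term by term: the squares give (-56/789)^2*(e12)^2 + (56/789)^2*(e13)^2 + (392/789)^2*(e14)^2 + (112/789)^2*(e23)^2 + (286/789)^2*(e24)^2 + (166/263)^2*(e34)^2 = 3136/622521*(-1) + 3136/622521*(+1) + 153664/622521*(+1) + 12544/622521*(+1) + 81796/622521*(+1) + 27556/69169*(-1) = 0 (each basis 2-blade squares to minus the product of its generators' squares); cross terms between blades sharing an index anticommute and cancel; the commuting (index-disjoint) pairs give grade-4 terms 2*c*c'*(blade product), which cancel blade by blade — e1234: -18592/207507 - 32032/622521 + 87808/622521 = 0 — confirming B is simple. So B^2 = 0.
Answer: null-rotation, certificate B^2 = 0. No conjugation can change B^2 = 0; the sign gives the class.


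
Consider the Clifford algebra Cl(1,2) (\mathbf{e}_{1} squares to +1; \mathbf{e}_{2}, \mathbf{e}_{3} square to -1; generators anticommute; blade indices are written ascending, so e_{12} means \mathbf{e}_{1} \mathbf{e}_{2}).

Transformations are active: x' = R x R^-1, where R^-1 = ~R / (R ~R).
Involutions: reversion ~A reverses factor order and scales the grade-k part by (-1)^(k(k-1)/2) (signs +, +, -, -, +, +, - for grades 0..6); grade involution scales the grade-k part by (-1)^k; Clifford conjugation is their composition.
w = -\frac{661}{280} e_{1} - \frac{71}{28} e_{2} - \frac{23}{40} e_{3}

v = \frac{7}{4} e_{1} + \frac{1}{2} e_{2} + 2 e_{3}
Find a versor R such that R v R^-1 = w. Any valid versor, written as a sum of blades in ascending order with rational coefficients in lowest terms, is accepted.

A norm check does it: q(v) = q(w) = -\frac{19}{16}, hence R = v + w = -\frac{171}{280} e_{1} - \frac{57}{28} e_{2} + \frac{57}{40} e_{3} realises the map — parallel part kept, (v - w)/2 negated, v carried to w.
Answer: -\frac{171}{280} e_{1} - \frac{57}{28} e_{2} + \frac{57}{40} e_{3}


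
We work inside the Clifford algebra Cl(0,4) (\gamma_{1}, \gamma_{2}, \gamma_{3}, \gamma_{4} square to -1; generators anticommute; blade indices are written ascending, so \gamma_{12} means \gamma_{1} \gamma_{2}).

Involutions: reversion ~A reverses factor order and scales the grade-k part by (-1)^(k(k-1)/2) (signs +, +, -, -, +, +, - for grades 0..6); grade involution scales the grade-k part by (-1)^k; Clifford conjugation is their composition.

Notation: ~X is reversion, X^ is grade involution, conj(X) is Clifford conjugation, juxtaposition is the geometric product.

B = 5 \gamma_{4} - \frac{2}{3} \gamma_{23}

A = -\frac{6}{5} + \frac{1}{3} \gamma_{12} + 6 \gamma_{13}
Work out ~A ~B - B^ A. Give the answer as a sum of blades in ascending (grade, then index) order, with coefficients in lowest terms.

first term: -6 \gamma_{4} - 4 \gamma_{12} + \frac{2}{9} \gamma_{13} - \frac{4}{5} \gamma_{23} - \frac{5}{3} \gamma_{124} - 30 \gamma_{134}
second term: 6 \gamma_{4} + 4 \gamma_{12} - \frac{2}{9} \gamma_{13} + \frac{4}{5} \gamma_{23} - \frac{5}{3} \gamma_{124} - 30 \gamma_{134}
Answer: -12 \gamma_{4} - 8 \gamma_{12} + \frac{4}{9} \gamma_{13} - \frac{8}{5} \gamma_{23}


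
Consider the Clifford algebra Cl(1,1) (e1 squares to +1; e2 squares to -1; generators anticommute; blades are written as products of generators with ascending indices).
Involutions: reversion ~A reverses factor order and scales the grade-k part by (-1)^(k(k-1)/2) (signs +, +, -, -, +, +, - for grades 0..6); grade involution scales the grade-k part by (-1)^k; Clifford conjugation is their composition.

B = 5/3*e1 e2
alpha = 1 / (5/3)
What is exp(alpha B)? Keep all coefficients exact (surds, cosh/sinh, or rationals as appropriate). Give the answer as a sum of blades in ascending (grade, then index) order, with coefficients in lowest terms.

B^2 = (5/3)^2*(e1 e2)^2 = 25/9*(+1) = 25/9 (a basis 2-blade squares to minus the product of its generators' squares).
B^2 = 25/9 — the positive square puts this in the hyperbolic regime; l = 5/3, alpha*l = 1, so exp(alpha B) = cosh(1) + (sinh(1)/(5/3))*B = cosh(1) + (3*sinh(1)/5)*B.
Answer: cosh(1) + sinh(1)*e1 e2


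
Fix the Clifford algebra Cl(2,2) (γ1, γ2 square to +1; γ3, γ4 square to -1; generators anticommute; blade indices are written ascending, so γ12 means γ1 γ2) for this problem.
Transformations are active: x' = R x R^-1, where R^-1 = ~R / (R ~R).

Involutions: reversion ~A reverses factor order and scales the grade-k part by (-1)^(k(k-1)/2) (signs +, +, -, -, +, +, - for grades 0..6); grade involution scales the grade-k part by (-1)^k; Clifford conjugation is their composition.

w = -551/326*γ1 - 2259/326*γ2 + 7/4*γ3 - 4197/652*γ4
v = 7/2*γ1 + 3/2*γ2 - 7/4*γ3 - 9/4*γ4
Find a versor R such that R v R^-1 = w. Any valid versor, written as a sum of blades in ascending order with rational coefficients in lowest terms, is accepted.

Sketch: the shared square 51/8 makes R = v + w = 295/163*γ1 - 885/163*γ2 - 1416/163*γ4 the natural versor; its sandwich fixes that direction, negates (v - w)/2, and sends v to w.
Answer: 295/163*γ1 - 885/163*γ2 - 1416/163*γ4


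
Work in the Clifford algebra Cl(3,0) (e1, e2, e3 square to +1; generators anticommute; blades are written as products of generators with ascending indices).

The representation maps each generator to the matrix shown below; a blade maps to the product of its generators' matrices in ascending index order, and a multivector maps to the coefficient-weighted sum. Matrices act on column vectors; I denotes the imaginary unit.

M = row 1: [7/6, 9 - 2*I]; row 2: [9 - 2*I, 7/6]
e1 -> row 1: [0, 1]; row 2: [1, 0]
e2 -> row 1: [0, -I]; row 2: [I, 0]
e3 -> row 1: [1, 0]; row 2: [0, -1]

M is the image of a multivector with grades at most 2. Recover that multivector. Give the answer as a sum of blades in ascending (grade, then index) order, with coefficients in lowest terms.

Method: 1, rho(e1), rho(e2), rho(e3) form a trace-orthogonal basis of the 2x2 complex matrices (tr(X Y) = 2 if X = Y, else 0), so M = m0*1 + m1*rho(e1) + m2*rho(e2) + m3*rho(e3) with m0 = tr(M)/2 = 7/6, m1 = tr(M rho(e1))/2 = 9 - 2*I, m2 = tr(M rho(e2))/2 = 0, m3 = tr(M rho(e3))/2 = 0.
Multiplying table entries, the bivector images are rho(e1 e2) = I*rho(e3), rho(e1 e3) = -I*rho(e2), rho(e2 e3) = I*rho(e1); with real blade coefficients the real parts of m0..m3 are the coefficients of 1, e1, e2, e3 and the imaginary parts give the bivectors (e2 e3: Im m1, e1 e3: -Im m2, e1 e2: Im m3).
Answer: 7/6 + 9*e1 - 2*e2 e3


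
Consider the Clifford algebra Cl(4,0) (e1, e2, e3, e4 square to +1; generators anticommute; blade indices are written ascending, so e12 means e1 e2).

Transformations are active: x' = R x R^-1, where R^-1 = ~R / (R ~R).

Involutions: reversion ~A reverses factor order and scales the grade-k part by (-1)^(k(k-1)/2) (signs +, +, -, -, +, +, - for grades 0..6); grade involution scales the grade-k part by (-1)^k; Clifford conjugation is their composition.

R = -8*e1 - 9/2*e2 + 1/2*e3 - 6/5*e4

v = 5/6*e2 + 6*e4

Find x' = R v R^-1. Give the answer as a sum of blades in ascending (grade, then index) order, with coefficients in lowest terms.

~R = -8*e1 - 9/2*e2 + 1/2*e3 - 6/5*e4, and R ~R = 4297/50, so R^-1 = ~R / (4297/50).
R v = -219/20 - 20/3*e12 - 48*e14 - 5/12*e23 - 26*e24 + 3*e34
Answer: 8760/4297*e1 + 4040/12891*e2 - 1095/8594*e3 - 24468/4297*e4


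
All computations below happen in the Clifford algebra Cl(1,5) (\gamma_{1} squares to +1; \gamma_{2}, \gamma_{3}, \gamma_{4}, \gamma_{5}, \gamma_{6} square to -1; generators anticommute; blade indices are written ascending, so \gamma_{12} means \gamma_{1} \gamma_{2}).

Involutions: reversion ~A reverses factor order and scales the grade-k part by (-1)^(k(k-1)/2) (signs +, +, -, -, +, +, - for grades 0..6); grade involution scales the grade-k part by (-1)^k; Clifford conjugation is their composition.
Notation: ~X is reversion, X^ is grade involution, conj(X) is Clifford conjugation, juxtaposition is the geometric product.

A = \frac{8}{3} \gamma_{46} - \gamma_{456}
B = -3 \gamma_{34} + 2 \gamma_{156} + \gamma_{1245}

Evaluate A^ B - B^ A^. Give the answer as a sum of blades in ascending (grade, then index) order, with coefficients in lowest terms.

first term: 2 \gamma_{14} - 8 \gamma_{36} - \gamma_{126} + \frac{16}{3} \gamma_{145} - 3 \gamma_{356} - \frac{8}{3} \gamma_{1256}
second term: 2 \gamma_{14} + 8 \gamma_{36} - \gamma_{126} + \frac{16}{3} \gamma_{145} + 3 \gamma_{356} + \frac{8}{3} \gamma_{1256}
Answer: -16 \gamma_{36} - 6 \gamma_{356} - \frac{16}{3} \gamma_{1256}


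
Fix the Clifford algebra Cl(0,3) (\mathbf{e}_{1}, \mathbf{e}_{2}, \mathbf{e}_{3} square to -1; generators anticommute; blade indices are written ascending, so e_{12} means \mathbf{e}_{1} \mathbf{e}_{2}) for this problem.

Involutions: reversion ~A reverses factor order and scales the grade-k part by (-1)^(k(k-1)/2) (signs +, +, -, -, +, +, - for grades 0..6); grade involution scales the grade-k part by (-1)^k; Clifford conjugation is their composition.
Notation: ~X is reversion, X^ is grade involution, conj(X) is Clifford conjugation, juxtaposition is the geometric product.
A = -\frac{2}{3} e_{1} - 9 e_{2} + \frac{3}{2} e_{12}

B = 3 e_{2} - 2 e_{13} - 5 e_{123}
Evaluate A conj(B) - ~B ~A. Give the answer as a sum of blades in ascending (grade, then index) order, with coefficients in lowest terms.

first term: -27 + \frac{9}{2} e_{1} + \frac{53}{6} e_{3} + 2 e_{12} + 45 e_{13} - \frac{1}{3} e_{23} + 18 e_{123}
second term: 27 - \frac{9}{2} e_{1} + \frac{37}{6} e_{3} + 2 e_{12} - 45 e_{13} + \frac{19}{3} e_{23} + 18 e_{123}
Answer: -54 + 9 e_{1} + \frac{8}{3} e_{3} + 90 e_{13} - \frac{20}{3} e_{23}


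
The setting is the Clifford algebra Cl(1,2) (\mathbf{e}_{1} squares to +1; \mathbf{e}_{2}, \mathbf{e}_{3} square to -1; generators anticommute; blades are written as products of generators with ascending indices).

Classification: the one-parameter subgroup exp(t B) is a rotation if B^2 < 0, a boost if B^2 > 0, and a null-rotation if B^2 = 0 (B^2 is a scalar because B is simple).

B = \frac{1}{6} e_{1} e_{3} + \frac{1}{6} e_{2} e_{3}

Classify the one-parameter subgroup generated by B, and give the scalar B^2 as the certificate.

B^2 term by term: the squares give (\frac{1}{6})^2*(e_{1} e_{3})^2 + (\frac{1}{6})^2*(e_{2} e_{3})^2 = \frac{1}{36}*(+1) + \frac{1}{36}*(-1) = 0 (each basis 2-blade squares to minus the product of its generators' squares); cross terms between blades sharing an index anticommute and cancel. So B^2 = 0.
Answer: null-rotation, certificate B^2 = 0. B^2 = 0 is basis-independent, so its sign is the whole story.


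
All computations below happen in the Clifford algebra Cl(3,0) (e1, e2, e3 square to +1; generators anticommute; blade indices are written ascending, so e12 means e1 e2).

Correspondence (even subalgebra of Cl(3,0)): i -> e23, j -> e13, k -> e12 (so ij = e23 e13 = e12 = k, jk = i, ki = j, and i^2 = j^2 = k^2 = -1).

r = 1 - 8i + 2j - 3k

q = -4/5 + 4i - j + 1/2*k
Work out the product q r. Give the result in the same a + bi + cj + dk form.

In blades: q = -4/5 + 1/2*e12 - e13 + 4*e23, r = 1 - 3*e12 + 2*e13 - 8*e23.
Distribute q over r term by term (generator squares from the signature, products reordered to ascending indices): (-4/5)*r = -4/5 + 12/5*e12 - 8/5*e13 + 32/5*e23; (1/2*e12)*r = 3/2 + 1/2*e12 - 4*e13 - e23; (-e13)*r = 2 - 8*e12 - e13 + 3*e23; (4*e23)*r = 32 + 8*e12 + 12*e13 + 4*e23.
Sum: 347/10 + 29/10*e12 + 27/5*e13 + 62/5*e23; translating back through the correspondence:
Answer: 347/10 + 62/5*i + 27/5*j + 29/10*k


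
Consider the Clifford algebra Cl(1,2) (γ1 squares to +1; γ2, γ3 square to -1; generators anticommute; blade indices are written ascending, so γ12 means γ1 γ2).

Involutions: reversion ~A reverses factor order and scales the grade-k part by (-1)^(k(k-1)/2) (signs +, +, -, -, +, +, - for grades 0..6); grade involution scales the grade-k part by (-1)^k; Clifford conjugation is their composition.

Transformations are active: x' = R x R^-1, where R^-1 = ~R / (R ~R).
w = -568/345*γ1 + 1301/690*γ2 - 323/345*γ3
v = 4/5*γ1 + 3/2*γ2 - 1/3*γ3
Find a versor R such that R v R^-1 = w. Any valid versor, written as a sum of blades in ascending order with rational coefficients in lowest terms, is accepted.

A norm check does it: q(v) = q(w) = -1549/900, hence R = v + w = -292/345*γ1 + 1168/345*γ2 - 146/115*γ3 realises the map — parallel part kept, (v - w)/2 negated, v carried to w.
Answer: -292/345*γ1 + 1168/345*γ2 - 146/115*γ3


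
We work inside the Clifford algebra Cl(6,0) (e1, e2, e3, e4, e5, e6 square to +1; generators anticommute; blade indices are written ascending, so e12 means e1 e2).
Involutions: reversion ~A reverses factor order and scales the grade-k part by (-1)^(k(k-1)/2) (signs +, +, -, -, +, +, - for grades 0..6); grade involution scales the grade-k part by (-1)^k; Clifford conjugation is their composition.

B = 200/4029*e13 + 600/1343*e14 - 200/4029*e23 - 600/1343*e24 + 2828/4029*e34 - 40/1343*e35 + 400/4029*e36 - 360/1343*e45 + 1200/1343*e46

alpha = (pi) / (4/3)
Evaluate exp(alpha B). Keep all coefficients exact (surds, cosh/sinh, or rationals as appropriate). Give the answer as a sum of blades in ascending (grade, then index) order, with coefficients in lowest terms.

B^2 term by term: the squares give (200/4029)^2*(e13)^2 + (600/1343)^2*(e14)^2 + (-200/4029)^2*(e23)^2 + (-600/1343)^2*(e24)^2 + (2828/4029)^2*(e34)^2 + (-40/1343)^2*(e35)^2 + (400/4029)^2*(e36)^2 + (-360/1343)^2*(e45)^2 + (1200/1343)^2*(e46)^2 = 40000/16232841*(-1) + 360000/1803649*(-1) + 40000/16232841*(-1) + 360000/1803649*(-1) + 7997584/16232841*(-1) + 1600/1803649*(-1) + 160000/16232841*(-1) + 129600/1803649*(-1) + 1440000/1803649*(-1) = -16/9 (each basis 2-blade squares to minus the product of its generators' squares); cross terms between blades sharing an index anticommute and cancel; the commuting (index-disjoint) pairs give grade-4 terms 2*c*c'*(blade product), which cancel blade by blade — e1234: 80000/1803649 - 80000/1803649 = 0; e1345: -48000/1803649 + 48000/1803649 = 0; e1346: 160000/1803649 - 160000/1803649 = 0; e2345: 48000/1803649 - 48000/1803649 = 0; e2346: -160000/1803649 + 160000/1803649 = 0; e3456: 96000/1803649 - 96000/1803649 = 0 — confirming B is simple. So B^2 = -16/9.
B^2 = -16/9 — circular case — the even/odd split gives cos and sin: l = 4/3, alpha*l = pi, so exp(alpha B) = cos(pi) + (sin(pi)/(4/3))*B = -1 + (0)*B.
Answer: -1


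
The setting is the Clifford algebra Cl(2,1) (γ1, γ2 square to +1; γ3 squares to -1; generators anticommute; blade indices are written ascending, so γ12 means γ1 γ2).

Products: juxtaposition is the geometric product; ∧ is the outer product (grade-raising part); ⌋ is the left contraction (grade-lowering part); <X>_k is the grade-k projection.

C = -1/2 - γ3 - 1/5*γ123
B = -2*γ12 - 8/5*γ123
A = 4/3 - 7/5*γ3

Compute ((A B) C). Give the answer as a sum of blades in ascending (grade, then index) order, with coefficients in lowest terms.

step 1: -368/75*γ12 + 2/3*γ123
step 2: -2/15 - 368/375*γ3 + 78/25*γ12 + 343/75*γ123
Answer: -2/15 - 368/375*γ3 + 78/25*γ12 + 343/75*γ123


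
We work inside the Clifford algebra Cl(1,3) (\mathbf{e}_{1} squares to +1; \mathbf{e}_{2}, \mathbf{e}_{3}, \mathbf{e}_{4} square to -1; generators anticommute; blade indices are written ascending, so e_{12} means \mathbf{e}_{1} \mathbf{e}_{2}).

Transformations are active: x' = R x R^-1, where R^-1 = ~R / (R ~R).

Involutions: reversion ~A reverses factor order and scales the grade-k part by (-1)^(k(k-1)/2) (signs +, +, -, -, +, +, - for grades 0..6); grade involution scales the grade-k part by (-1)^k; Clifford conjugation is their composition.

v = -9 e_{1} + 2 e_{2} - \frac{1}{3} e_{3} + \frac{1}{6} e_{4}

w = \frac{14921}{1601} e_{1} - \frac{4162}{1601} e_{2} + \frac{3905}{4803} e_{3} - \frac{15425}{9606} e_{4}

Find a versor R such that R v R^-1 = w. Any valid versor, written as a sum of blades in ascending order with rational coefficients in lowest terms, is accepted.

Since q(v) = q(w) = \frac{2767}{36}, the sum R = v + w = \frac{512}{1601} e_{1} - \frac{960}{1601} e_{2} + \frac{768}{1601} e_{3} - \frac{2304}{1601} e_{4} does the job whenever invertible.
Answer: \frac{512}{1601} e_{1} - \frac{960}{1601} e_{2} + \frac{768}{1601} e_{3} - \frac{2304}{1601} e_{4}


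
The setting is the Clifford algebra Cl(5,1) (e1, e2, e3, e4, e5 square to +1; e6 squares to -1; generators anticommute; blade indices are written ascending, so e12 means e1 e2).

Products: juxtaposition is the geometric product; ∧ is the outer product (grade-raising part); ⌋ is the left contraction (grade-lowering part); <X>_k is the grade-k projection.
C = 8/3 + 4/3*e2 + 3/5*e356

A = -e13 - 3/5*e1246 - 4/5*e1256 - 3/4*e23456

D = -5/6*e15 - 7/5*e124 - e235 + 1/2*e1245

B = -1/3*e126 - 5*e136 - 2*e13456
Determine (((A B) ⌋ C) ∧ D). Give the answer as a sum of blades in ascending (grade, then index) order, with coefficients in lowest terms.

step 1: 1/5*e4 + 4/15*e5 - 5*e6 + 3/2*e12 + 7/5*e234 + 26/5*e235 + 1/3*e236 - 2*e456 - 15/4*e1245 + 1/4*e1345
step 2: 3*e35 - 4/25*e36
step 3: -2/15*e1356 + 21/5*e12345 - 28/125*e12346 - 2/25*e123456
Answer: -2/15*e1356 + 21/5*e12345 - 28/125*e12346 - 2/25*e123456


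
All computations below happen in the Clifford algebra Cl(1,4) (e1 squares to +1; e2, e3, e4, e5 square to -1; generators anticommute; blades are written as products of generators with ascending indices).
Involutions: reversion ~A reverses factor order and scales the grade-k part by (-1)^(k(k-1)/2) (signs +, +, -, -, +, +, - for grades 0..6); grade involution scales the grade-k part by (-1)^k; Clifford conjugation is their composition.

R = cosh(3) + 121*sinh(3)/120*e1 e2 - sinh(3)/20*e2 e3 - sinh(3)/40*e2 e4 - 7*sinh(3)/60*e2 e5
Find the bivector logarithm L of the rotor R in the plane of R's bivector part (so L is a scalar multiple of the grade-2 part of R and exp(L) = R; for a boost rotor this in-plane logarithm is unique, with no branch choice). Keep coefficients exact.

The scalar part of R is cosh(3), giving the rapidity magnitude (cosh is even); the bivector part supplies orientation, its quotient by sinh of the rapidity is the plane, and L = rapidity * plane — unique in that plane, since flipping both signs leaves L unchanged.
Concretely: cosh(rapidity) = cosh(3) gives rapidity = ±3, and since rapidity/sinh(rapidity) is even the sign is immaterial: L = (rapidity/sinh(rapidity)) * <R>_2 = (3/sinh(3)) * <R>_2.
Answer: 121/40*e1 e2 - 3/20*e2 e3 - 3/40*e2 e4 - 7/20*e2 e5


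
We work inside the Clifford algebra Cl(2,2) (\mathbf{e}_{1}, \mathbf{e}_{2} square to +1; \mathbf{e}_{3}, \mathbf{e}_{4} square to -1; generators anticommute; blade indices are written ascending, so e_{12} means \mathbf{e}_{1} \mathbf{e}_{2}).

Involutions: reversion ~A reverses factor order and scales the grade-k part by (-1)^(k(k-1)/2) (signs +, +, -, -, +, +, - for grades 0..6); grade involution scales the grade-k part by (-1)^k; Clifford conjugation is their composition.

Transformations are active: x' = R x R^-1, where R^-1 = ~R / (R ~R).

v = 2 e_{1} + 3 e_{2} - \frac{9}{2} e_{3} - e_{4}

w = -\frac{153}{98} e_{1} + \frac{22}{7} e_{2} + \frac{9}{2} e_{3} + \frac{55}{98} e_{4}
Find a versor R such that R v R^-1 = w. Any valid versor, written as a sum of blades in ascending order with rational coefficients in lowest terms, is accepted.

Why this works: both vectors square to -\frac{33}{4}, so q(v) = q(w) and R = v + w = \frac{43}{98} e_{1} + \frac{43}{7} e_{2} - \frac{43}{98} e_{4} carries v to w — its own direction survives, the complement (v - w)/2 flips.
Answer: \frac{43}{98} e_{1} + \frac{43}{7} e_{2} - \frac{43}{98} e_{4}


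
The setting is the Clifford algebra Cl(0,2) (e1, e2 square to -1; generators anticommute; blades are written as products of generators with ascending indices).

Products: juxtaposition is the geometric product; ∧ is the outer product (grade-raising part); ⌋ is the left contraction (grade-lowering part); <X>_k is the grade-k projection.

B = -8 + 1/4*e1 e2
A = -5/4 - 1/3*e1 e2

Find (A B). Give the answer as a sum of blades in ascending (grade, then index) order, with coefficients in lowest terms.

step 1: 121/12 + 113/48*e1 e2
Answer: 121/12 + 113/48*e1 e2


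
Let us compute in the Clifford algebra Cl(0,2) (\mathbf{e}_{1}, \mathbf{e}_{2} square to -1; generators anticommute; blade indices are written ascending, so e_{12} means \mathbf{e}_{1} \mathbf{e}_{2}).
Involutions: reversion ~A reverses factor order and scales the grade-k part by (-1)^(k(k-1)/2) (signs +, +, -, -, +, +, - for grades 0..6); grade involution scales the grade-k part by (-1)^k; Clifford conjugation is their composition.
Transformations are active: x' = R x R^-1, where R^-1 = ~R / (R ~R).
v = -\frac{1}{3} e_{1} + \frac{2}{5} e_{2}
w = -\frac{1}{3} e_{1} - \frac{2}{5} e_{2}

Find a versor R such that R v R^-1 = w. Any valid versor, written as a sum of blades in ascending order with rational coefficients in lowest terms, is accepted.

R = v + w = -\frac{2}{3} e_{1} works: the equal norms (-\frac{61}{225}) guarantee its sandwich swaps v into w.
Answer: -\frac{2}{3} e_{1}


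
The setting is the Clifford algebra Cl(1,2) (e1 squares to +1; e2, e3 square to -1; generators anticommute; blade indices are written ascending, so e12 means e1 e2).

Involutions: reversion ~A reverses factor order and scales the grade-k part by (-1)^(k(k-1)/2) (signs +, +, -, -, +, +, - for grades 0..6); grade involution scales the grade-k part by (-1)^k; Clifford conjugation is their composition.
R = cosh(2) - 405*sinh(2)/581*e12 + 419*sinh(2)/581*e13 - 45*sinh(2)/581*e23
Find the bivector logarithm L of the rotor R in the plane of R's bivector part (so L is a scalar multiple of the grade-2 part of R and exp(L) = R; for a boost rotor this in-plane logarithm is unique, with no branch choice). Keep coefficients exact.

The scalar part of R is cosh(2), which fixes the rapidity magnitude through cosh (cosh is even, so it cannot fix the sign — the bivector part carries that); dividing the bivector part by sinh of the rapidity gives the plane, and L = rapidity * plane, where the joint sign ambiguity of (rapidity, plane) cancels in the product.
Concretely: cosh(rapidity) = cosh(2) gives rapidity = ±2, and since rapidity/sinh(rapidity) is even the sign is immaterial: L = (rapidity/sinh(rapidity)) * <R>_2 = (2/sinh(2)) * <R>_2.
Answer: -810/581*e12 + 838/581*e13 - 90/581*e23


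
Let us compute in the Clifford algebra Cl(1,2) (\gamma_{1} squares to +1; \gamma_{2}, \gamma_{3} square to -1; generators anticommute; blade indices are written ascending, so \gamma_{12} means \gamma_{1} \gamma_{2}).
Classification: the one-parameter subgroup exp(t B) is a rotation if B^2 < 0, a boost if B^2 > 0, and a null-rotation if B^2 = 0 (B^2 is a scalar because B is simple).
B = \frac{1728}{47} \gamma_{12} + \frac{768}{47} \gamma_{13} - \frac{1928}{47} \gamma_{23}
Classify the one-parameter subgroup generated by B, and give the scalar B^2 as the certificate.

B^2 term by term: the squares give (\frac{1728}{47})^2*(\gamma_{12})^2 + (\frac{768}{47})^2*(\gamma_{13})^2 + (-\frac{1928}{47})^2*(\gamma_{23})^2 = \frac{2985984}{2209}*(+1) + \frac{589824}{2209}*(+1) + \frac{3717184}{2209}*(-1) = -64 (each basis 2-blade squares to minus the product of its generators' squares); cross terms between blades sharing an index anticommute and cancel. So B^2 = -64.
Answer: rotation, certificate B^2 = -64. Note: conjugating B changes its blade decomposition but never the scalar B^2 = -64, whose sign settles the classification.


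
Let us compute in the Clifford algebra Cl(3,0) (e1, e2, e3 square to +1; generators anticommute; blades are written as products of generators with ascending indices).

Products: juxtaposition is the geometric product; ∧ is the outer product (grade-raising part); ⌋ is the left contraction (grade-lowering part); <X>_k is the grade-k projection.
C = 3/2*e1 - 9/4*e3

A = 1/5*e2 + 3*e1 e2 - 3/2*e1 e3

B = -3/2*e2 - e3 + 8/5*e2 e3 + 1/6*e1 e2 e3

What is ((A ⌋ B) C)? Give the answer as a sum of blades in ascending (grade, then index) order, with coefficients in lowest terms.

step 1: -3/10 - 1/4*e2 - 9/50*e3 - 1/30*e1 e3
step 2: 81/200 - 3/8*e1 + 29/40*e3 + 3/8*e1 e2 + 27/100*e1 e3 + 9/16*e2 e3
Answer: 81/200 - 3/8*e1 + 29/40*e3 + 3/8*e1 e2 + 27/100*e1 e3 + 9/16*e2 e3


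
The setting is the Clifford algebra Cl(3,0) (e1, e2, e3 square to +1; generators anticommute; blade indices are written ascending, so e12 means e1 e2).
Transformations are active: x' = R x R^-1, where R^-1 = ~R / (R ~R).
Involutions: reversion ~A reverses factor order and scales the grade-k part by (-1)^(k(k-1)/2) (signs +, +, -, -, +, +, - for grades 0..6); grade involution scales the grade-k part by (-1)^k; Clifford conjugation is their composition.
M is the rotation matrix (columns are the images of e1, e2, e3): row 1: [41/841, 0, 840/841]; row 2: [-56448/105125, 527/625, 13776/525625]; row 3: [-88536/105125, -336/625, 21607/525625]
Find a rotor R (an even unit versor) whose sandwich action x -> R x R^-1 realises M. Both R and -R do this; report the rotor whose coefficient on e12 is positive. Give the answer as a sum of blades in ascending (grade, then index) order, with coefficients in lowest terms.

Method: write R = a + b12*e12 + b13*e13 + b23*e23 with a^2 + b12^2 + b13^2 + b23^2 = 1 (so R^-1 = ~R). Expanding the columns R e_j ~R gives tr M = 4a^2 - 1 and, from the antisymmetric part, M21 - M12 = -4a*b12, M13 - M31 = 4a*b13, M32 - M23 = -4a*b23.
Here tr M = 490439/525625, so a^2 = (1 + tr M)/4 = 254016/525625 and a = ±504/725. Taking a = 504/725: M21 - M12 = -56448/105125, M13 - M31 = 193536/105125, M32 - M23 = -296352/525625, giving b12 = 28/145, b13 = 96/145, b23 = 147/725, i.e. R = 504/725 + 28/145*e12 + 96/145*e13 + 147/725*e23.
Its e12 coefficient is already positive.
Answer: 504/725 + 28/145*e12 + 96/145*e13 + 147/725*e23. Recall the cover is two-to-one: with M of trace 490439/525625, both preimages act alike, and the stated e12 sign chooses the sheet.


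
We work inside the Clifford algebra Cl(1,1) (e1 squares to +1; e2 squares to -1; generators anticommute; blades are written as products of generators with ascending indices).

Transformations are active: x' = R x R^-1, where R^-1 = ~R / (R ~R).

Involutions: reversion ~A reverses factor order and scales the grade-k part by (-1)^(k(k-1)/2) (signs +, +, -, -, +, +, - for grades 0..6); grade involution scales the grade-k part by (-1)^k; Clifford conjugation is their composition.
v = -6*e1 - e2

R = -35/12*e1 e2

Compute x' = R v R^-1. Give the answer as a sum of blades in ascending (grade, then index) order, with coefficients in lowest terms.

~R = 35/12*e1 e2, and R ~R = -1225/144, so R^-1 = ~R / (-1225/144).
R v = -35/12*e1 - 35/2*e2
Answer: 6*e1 + e2


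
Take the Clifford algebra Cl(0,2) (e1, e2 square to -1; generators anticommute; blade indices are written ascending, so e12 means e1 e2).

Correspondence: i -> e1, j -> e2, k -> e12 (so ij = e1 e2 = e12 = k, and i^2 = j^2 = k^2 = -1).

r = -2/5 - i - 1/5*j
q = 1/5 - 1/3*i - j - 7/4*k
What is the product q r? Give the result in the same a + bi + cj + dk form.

In blades: q = 1/5 - 1/3*e1 - e2 - 7/4*e12, r = -2/5 - e1 - 1/5*e2.
Distribute q over r term by term (generator squares from the signature, products reordered to ascending indices): (1/5)*r = -2/25 - 1/5*e1 - 1/25*e2; (-1/3*e1)*r = -1/3 + 2/15*e1 + 1/15*e12; (-e2)*r = -1/5 + 2/5*e2 - e12; (-7/4*e12)*r = -7/20*e1 + 7/4*e2 + 7/10*e12.
Sum: -46/75 - 5/12*e1 + 211/100*e2 - 7/30*e12; translating back through the correspondence:
Answer: -46/75 - 5/12*i + 211/100*j - 7/30*k


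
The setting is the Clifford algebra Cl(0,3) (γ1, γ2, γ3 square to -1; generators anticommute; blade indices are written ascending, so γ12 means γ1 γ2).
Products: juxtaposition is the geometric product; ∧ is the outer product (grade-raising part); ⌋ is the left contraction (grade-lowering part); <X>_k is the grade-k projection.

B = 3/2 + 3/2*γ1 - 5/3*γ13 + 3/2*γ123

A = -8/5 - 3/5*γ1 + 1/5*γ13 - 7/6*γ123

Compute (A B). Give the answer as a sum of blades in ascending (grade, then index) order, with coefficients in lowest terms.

step 1: -35/12 - 33/10*γ1 + 101/45*γ2 - 7/10*γ3 + 89/30*γ13 + 53/20*γ23 - 83/20*γ123
Answer: -35/12 - 33/10*γ1 + 101/45*γ2 - 7/10*γ3 + 89/30*γ13 + 53/20*γ23 - 83/20*γ123


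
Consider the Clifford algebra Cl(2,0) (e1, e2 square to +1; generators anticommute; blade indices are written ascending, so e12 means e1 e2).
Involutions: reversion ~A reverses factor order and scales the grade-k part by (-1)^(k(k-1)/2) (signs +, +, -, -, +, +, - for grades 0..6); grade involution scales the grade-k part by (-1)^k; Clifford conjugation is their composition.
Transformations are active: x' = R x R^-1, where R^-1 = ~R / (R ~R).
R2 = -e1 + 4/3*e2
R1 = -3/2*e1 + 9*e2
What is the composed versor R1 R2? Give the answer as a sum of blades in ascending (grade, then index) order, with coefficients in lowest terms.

Distribute over the terms of R1 (each basis-blade product reordered to ascending indices, repeated generators contracted through their squares):
(-3/2*e1) R2 = 3/2 - 2*e12
(9*e2) R2 = 12 + 9*e12
Summing the partial products and collecting blades:
Answer: 27/2 + 7*e12


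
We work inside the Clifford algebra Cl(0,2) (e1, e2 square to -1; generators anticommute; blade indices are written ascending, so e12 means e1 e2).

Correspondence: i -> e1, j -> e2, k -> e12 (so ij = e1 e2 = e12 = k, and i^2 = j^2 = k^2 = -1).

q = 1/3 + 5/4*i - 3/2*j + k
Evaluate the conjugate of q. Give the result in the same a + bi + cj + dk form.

In blades: q = 1/3 + 5/4*e1 - 3/2*e2 + e12.
Conjugation here is Clifford conjugation: the scalar is fixed and the grade-1 and grade-2 blades all flip sign, giving 1/3 - 5/4*e1 + 3/2*e2 - e12; translating back:
Answer: 1/3 - 5/4*i + 3/2*j - k


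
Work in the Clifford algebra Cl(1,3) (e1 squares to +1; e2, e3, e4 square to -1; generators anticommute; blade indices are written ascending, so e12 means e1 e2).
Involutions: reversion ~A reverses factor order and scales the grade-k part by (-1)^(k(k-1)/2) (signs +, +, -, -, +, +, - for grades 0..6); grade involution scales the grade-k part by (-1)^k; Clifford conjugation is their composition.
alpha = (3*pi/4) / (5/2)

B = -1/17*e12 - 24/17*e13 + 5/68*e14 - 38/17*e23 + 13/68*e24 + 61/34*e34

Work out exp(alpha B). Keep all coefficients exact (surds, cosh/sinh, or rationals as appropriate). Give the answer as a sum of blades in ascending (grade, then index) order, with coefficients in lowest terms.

B^2 term by term: the squares give (-1/17)^2*(e12)^2 + (-24/17)^2*(e13)^2 + (5/68)^2*(e14)^2 + (-38/17)^2*(e23)^2 + (13/68)^2*(e24)^2 + (61/34)^2*(e34)^2 = 1/289*(+1) + 576/289*(+1) + 25/4624*(+1) + 1444/289*(-1) + 169/4624*(-1) + 3721/1156*(-1) = -25/4 (each basis 2-blade squares to minus the product of its generators' squares); cross terms between blades sharing an index anticommute and cancel; the commuting (index-disjoint) pairs give grade-4 terms 2*c*c'*(blade product), which cancel blade by blade — e1234: -61/289 + 156/289 - 95/289 = 0 — confirming B is simple. So B^2 = -25/4.
B^2 = -25/4 — B^2 < 0, so the exponential closes trigonometrically: l = 5/2, alpha*l = 3*pi/4, so exp(alpha B) = cos(3*pi/4) + (sin(3*pi/4)/(5/2))*B = -sqrt(2)/2 + (sqrt(2)/5)*B.
Answer: -sqrt(2)/2 - sqrt(2)/85*e12 - 24*sqrt(2)/85*e13 + sqrt(2)/68*e14 - 38*sqrt(2)/85*e23 + 13*sqrt(2)/340*e24 + 61*sqrt(2)/170*e34


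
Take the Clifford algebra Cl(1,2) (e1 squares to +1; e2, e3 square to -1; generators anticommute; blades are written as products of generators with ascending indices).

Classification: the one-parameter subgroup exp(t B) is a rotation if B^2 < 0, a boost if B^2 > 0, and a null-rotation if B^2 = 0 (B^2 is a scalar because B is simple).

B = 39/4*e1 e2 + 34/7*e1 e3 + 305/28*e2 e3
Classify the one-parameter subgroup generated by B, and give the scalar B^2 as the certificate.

B^2 term by term: the squares give (39/4)^2*(e1 e2)^2 + (34/7)^2*(e1 e3)^2 + (305/28)^2*(e2 e3)^2 = 1521/16*(+1) + 1156/49*(+1) + 93025/784*(-1) = 0 (each basis 2-blade squares to minus the product of its generators' squares); cross terms between blades sharing an index anticommute and cancel. So B^2 = 0.
Answer: null-rotation, certificate B^2 = 0. Because 0 is invariant under every versor sandwich, the classification follows from its sign alone.


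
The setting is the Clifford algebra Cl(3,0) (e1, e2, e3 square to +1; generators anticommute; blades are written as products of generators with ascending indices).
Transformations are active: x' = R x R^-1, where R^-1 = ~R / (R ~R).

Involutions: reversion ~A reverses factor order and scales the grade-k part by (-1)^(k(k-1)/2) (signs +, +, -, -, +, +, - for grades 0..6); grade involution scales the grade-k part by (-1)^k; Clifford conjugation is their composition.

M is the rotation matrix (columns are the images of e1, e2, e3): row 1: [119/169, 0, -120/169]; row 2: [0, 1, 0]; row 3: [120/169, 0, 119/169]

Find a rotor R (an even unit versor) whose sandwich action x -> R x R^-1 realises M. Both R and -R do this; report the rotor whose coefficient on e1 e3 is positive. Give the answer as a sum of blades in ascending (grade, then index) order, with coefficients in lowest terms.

Method: write R = a + b12*e1 e2 + b13*e1 e3 + b23*e2 e3 with a^2 + b12^2 + b13^2 + b23^2 = 1 (so R^-1 = ~R). Expanding the columns R e_j ~R gives tr M = 4a^2 - 1 and, from the antisymmetric part, M21 - M12 = -4a*b12, M13 - M31 = 4a*b13, M32 - M23 = -4a*b23.
Here tr M = 407/169, so a^2 = (1 + tr M)/4 = 144/169 and a = ±12/13. Taking a = 12/13: M21 - M12 = 0, M13 - M31 = -240/169, M32 - M23 = 0, giving b12 = 0, b13 = -5/13, b23 = 0, i.e. R = 12/13 - 5/13*e1 e3.
Its e1 e3 coefficient is negative, so report the other preimage -R.
Answer: -12/13 + 5/13*e1 e3. Why the constraint matters: R and -R act identically through the sandwich — M has trace 407/169 either way — so only the sign condition on e1 e3 picks one of the two preimages.


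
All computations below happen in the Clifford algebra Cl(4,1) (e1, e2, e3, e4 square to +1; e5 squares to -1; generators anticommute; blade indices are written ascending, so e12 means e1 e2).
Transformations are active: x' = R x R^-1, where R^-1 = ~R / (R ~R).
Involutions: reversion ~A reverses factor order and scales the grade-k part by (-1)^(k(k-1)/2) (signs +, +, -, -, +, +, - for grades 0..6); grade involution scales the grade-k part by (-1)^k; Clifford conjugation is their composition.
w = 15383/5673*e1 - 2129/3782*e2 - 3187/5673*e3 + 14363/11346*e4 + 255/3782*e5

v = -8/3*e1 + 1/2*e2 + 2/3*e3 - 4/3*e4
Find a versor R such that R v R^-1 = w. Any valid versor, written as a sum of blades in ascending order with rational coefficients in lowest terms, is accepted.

Why this works: both vectors square to 115/12, so q(v) = q(w) and R = v + w = 85/1891*e1 - 119/1891*e2 + 595/5673*e3 - 255/3782*e4 + 255/3782*e5 carries v to w — its own direction survives, the complement (v - w)/2 flips.
Answer: 85/1891*e1 - 119/1891*e2 + 595/5673*e3 - 255/3782*e4 + 255/3782*e5


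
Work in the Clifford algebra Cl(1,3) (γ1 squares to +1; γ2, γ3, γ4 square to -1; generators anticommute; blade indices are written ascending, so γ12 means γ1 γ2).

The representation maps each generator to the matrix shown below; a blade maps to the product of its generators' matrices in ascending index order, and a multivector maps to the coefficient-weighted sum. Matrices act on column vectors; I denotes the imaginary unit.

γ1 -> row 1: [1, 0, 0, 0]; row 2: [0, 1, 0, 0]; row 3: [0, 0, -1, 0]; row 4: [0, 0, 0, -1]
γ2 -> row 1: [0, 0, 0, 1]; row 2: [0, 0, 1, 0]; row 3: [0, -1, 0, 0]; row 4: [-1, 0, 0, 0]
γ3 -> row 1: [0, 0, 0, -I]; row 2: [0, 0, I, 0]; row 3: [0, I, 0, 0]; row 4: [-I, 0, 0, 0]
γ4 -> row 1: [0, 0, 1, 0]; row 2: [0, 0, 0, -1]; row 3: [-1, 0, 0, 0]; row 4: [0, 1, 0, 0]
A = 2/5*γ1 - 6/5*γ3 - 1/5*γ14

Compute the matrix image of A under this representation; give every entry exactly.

Bivector images (products of the table entries): rho(γ14) = rho(γ1)rho(γ4) = row 1: [0, 0, 1, 0]; row 2: [0, 0, 0, -1]; row 3: [1, 0, 0, 0]; row 4: [0, -1, 0, 0].
M = (2/5)*rho(γ1) + (-6/5)*rho(γ3) + (-1/5)*rho(γ14), summed entrywise:
Answer: row 1: [2/5, 0, -1/5, 6*I/5]; row 2: [0, 2/5, -6*I/5, 1/5]; row 3: [-1/5, -6*I/5, -2/5, 0]; row 4: [6*I/5, 1/5, 0, -2/5]


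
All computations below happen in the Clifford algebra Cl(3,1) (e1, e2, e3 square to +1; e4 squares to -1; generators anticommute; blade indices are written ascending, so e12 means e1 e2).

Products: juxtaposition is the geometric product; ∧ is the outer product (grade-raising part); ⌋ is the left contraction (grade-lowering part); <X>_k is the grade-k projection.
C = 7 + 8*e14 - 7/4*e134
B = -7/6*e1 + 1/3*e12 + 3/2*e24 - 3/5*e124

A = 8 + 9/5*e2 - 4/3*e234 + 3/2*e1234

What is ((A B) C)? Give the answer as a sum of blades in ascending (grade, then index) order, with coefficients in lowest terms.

step 1: -149/15*e1 + 11/10*e3 + 27/10*e4 + 143/30*e12 - 29/20*e13 + 27/25*e14 + 12*e24 - 1/2*e34 - 24/5*e124 + 4/9*e134 + 7/4*e234 - 14/9*e1234
step 2: 1769/225 - 5647/120*e1 + 3211/90*e2 + 5431/900*e3 - 3029/48*e4 - 14297/240*e12 - 57/40*e13 + 1897/200*e14 - 182/45*e23 + 688/15*e24 + 1529/60*e34 - 7*e123 - 168/5*e124 - 256/45*e134 + 2471/120*e234 - 98/9*e1234
Answer: 1769/225 - 5647/120*e1 + 3211/90*e2 + 5431/900*e3 - 3029/48*e4 - 14297/240*e12 - 57/40*e13 + 1897/200*e14 - 182/45*e23 + 688/15*e24 + 1529/60*e34 - 7*e123 - 168/5*e124 - 256/45*e134 + 2471/120*e234 - 98/9*e1234


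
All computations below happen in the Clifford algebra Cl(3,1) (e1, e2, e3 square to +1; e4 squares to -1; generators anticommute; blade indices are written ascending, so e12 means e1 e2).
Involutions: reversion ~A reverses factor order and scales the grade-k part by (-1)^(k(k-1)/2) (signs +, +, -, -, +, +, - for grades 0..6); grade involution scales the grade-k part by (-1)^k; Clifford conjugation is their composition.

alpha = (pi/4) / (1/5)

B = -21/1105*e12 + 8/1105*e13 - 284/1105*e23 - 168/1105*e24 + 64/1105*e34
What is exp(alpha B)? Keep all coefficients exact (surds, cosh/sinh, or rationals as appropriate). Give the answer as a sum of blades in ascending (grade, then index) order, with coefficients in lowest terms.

B^2 term by term: the squares give (-21/1105)^2*(e12)^2 + (8/1105)^2*(e13)^2 + (-284/1105)^2*(e23)^2 + (-168/1105)^2*(e24)^2 + (64/1105)^2*(e34)^2 = 441/1221025*(-1) + 64/1221025*(-1) + 80656/1221025*(-1) + 28224/1221025*(+1) + 4096/1221025*(+1) = -1/25 (each basis 2-blade squares to minus the product of its generators' squares); cross terms between blades sharing an index anticommute and cancel; the commuting (index-disjoint) pairs give grade-4 terms 2*c*c'*(blade product), which cancel blade by blade — e1234: -2688/1221025 + 2688/1221025 = 0 — confirming B is simple. So B^2 = -1/25.
B^2 = -1/25 — circular case — the even/odd split gives cos and sin: l = 1/5, alpha*l = pi/4, so exp(alpha B) = cos(pi/4) + (sin(pi/4)/(1/5))*B = sqrt(2)/2 + (5*sqrt(2)/2)*B.
Answer: sqrt(2)/2 - 21*sqrt(2)/442*e12 + 4*sqrt(2)/221*e13 - 142*sqrt(2)/221*e23 - 84*sqrt(2)/221*e24 + 32*sqrt(2)/221*e34


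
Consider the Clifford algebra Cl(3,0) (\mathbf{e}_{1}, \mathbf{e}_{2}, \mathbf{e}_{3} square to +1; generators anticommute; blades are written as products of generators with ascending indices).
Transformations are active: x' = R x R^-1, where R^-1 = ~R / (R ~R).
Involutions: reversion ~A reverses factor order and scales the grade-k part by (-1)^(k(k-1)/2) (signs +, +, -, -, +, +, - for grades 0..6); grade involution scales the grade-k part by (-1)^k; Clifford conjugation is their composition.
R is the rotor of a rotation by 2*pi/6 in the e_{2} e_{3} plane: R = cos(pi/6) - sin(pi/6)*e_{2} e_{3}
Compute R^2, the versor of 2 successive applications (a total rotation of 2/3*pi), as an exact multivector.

Half-angle bookkeeping: 2 applications in e_{2} e_{3} add up to rotor phase 2*pi/6 = \frac{\pi}{3}, so R^2 = cos(\frac{\pi}{3}) - sin(\frac{\pi}{3})*e_{2} e_{3}.
cos(\frac{\pi}{3}) = \frac{1}{2} and sin(\frac{\pi}{3}) = \frac{\sqrt{3}}{2}, so R^2 = \frac{1}{2} - \frac{\sqrt{3}}{2} e_{2} e_{3}. The net rotation is 2/3*pi; the rotor keeps the half-angle phase exactly.
Answer: \frac{1}{2} - \frac{\sqrt{3}}{2} e_{2} e_{3}
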